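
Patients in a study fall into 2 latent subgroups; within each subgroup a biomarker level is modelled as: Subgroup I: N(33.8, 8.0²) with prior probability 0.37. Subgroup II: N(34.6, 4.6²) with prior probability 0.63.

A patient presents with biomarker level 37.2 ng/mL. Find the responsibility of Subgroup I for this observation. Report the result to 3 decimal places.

0.266

The responsibility of component k is π_k f_k(x) divided by Σ_j π_j f_j(x).
Evaluate each component's likelihood at the observed value:
  f_I = 0.0455615
  f_II = 0.0739231
Prior × likelihood for each component:
  π_I·f_I = 0.37 × 0.0455615 = 0.0168577
  π_II·f_II = 0.63 × 0.0739231 = 0.0465715
Normaliser: 0.0168577 + 0.0465715 = 0.0634293
Responsibility of Subgroup I: 0.0168577 / 0.0634293 ≈ 0.266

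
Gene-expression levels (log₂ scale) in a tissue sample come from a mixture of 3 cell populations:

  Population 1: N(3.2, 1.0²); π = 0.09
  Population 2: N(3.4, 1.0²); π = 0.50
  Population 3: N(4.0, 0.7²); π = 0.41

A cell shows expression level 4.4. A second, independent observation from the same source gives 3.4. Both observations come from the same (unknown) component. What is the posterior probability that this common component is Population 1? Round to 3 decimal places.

0.051

The responsibility of component k is P(Z=k) f_k(x) divided by Σ_j P(Z=j) f_j(x).
Since both observations come from the same component, the likelihood for component k is f_k(x₁)·f_k(x₂).
  p_1 = [0.194186] × [0.391043] = 0.075935
  p_2 = [0.241971] × [0.398942] = 0.0965324
  p_3 = [0.484068] × [0.394707] = 0.191065
Prior × likelihood for each component:
  P(Z=1)·p_1 = 0.09 × 0.075935 = 0.00683415
  P(Z=2)·p_2 = 0.50 × 0.0965324 = 0.0482662
  P(Z=3)·p_3 = 0.41 × 0.191065 = 0.0783368
Sum: 0.00683415 + 0.0482662 + 0.0783368 = 0.133437
Responsibility of Population 1: 0.00683415 / 0.133437 ≈ 0.051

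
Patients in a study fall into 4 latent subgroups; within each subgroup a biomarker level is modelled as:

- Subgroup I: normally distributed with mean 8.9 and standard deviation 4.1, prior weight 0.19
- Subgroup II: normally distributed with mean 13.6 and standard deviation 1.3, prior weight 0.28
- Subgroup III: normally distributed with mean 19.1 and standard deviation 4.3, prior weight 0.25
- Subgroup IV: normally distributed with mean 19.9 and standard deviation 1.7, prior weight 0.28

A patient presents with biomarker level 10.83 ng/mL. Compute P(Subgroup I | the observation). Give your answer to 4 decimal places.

By Bayes' theorem, P(k | x) = π_k f_k(x) / Σ_j π_j f_j(x).
Component likelihoods at x = 10.83 ng/mL:
  f_I = 0.0870981
  f_II = 0.0317015
  f_III = 0.014596
  f_IV = 1.54627e-07
Prior × likelihood for each component:
  π_I·f_I = 0.19 × 0.0870981 = 0.0165486
  π_II·f_II = 0.28 × 0.0317015 = 0.00887642
  π_III·f_III = 0.25 × 0.014596 = 0.00364899
  π_IV·f_IV = 0.28 × 1.54627e-07 = 4.32956e-08
Sum: 0.0165486 + 0.00887642 + 0.00364899 + 4.32956e-08 = 0.0290741
So the posterior for Subgroup I is 0.0165486 / 0.0290741 ≈ 0.5692.

0.5692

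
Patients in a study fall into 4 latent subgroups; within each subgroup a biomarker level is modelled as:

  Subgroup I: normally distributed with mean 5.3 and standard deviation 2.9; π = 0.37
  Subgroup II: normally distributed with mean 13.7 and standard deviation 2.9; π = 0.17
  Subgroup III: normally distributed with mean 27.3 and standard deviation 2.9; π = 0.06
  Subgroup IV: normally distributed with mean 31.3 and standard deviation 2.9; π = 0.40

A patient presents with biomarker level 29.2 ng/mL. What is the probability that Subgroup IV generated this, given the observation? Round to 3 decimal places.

0.864

The responsibility of component k is w_k f_k(x) divided by Σ_j w_j f_j(x).
Normal densities:
  L_I = 2.45357e-16
  L_II = 8.61445e-08
  L_III = 0.110994
  L_IV = 0.105839
Unnormalised posteriors:
  w_I·L_I = 0.37 × 2.45357e-16 = 9.07822e-17
  w_II·L_II = 0.17 × 8.61445e-08 = 1.46446e-08
  w_III·L_III = 0.06 × 0.110994 = 0.00665967
  w_IV·L_IV = 0.40 × 0.105839 = 0.0423356
Evidence: 9.07822e-17 + 1.46446e-08 + 0.00665967 + 0.0423356 = 0.0489952
So the posterior for Subgroup IV is 0.0423356 / 0.0489952 ≈ 0.864.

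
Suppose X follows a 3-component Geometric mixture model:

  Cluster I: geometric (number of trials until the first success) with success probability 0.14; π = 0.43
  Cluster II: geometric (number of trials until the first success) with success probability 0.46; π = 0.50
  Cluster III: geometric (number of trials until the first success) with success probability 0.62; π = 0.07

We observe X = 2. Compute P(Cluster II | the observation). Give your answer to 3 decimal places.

The responsibility of component k is π_k f_k(x) divided by Σ_j π_j f_j(x).
Component likelihoods at x = 2:
  L_I = 0.14·(1−0.14)^1 = 0.14·0.86 = 0.1204
  L_II = 0.46·(1−0.46)^1 = 0.46·0.54 = 0.2484
  L_III = 0.62·(1−0.62)^1 = 0.62·0.38 = 0.2356
Unnormalised posteriors:
  π_I·L_I = 0.43 × 0.1204 = 0.051772
  π_II·L_II = 0.50 × 0.2484 = 0.1242
  π_III·L_III = 0.07 × 0.2356 = 0.016492
Marginal: 0.051772 + 0.1242 + 0.016492 = 0.192464
Responsibility of Cluster II: 0.1242 / 0.192464 ≈ 0.645

0.645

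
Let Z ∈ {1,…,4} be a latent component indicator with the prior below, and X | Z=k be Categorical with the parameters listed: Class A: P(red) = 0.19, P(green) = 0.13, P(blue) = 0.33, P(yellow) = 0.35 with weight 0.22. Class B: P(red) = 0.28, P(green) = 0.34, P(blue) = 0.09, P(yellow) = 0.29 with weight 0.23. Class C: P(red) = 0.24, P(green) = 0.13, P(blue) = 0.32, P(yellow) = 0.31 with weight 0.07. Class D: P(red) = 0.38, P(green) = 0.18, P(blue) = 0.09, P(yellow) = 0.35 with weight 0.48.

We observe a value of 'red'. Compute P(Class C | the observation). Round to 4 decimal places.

0.0550

The responsibility of component k is P(Z=k) f_k(x) divided by Σ_j P(Z=j) f_j(x).
Evaluate each component's likelihood at the observed value:
  f_A = 0.19
  f_B = 0.28
  f_C = 0.24
  f_D = 0.38
Unnormalised posteriors:
  P(Z=A)·f_A = 0.22 × 0.19 = 0.0418
  P(Z=B)·f_B = 0.23 × 0.28 = 0.0644
  P(Z=C)·f_C = 0.07 × 0.24 = 0.0168
  P(Z=D)·f_D = 0.48 × 0.38 = 0.1824
Sum: 0.0418 + 0.0644 + 0.0168 + 0.1824 = 0.3054
P(Class C | x) ≈ 0.0550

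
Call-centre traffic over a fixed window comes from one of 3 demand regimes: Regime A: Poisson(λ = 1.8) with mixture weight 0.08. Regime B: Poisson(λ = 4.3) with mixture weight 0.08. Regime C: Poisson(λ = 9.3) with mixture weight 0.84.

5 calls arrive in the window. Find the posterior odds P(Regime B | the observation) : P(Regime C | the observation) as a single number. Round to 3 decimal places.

0.299

Posterior odds = (P(Z=i) f_i(x)) / (P(Z=j) f_j(x)); the normalising sum cancels.
Component likelihoods at x = 5 calls:
  L_A = e^(−1.8)·1.8^5/5! = 0.0260286
  L_B = e^(−4.3)·4.3^5/5! = 0.166224
  L_C = e^(−9.3)·9.3^5/5! = 0.0530023
Posterior odds = (P(Z=B)·L_B) / (P(Z=C)·L_C) = (0.08·0.166224) / (0.84·0.0530023) = 0.013298 / 0.0445219 ≈ 0.299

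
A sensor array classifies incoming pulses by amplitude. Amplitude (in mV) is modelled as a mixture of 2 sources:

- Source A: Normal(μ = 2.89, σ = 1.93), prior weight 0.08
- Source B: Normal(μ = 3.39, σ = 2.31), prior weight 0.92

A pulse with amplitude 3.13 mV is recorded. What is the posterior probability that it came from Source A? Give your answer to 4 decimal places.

Posterior ∝ prior × likelihood, so P(k | x) ∝ P(Z=k) f_k(x); normalise over all components.
Normal densities:
  L_A = (1/(1.93·√(2π)))·exp(−(3.13−2.89)²/(2·1.93²)) = 0.206706·exp(-0.00773) = 0.205114
  L_B = (1/(2.31·√(2π)))·exp(−(3.13−3.39)²/(2·2.31²)) = 0.172702·exp(-0.00633) = 0.171612
Prior × likelihood for each component:
  P(Z=A)·L_A = 0.08 × 0.205114 = 0.0164091
  P(Z=B)·L_B = 0.92 × 0.171612 = 0.157883
Marginal: 0.0164091 + 0.157883 = 0.174292
So the posterior for Source A is 0.0164091 / 0.174292 ≈ 0.0941.

0.0941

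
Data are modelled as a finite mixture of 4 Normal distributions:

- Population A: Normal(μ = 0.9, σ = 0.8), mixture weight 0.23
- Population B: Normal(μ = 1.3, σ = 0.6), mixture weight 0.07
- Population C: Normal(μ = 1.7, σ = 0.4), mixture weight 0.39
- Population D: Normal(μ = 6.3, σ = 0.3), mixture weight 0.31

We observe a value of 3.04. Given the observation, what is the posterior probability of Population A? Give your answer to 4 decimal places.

0.6022

Posterior ∝ prior × likelihood, so P(k | x) ∝ π_k f_k(x); normalise over all components.
Component likelihoods at x = 3.04:
  p_A = (1/(0.8·√(2π)))·exp(−(3.04−0.9)²/(2·0.8²)) = 0.498678·exp(-3.57781) = 0.0139314
  p_B = (1/(0.6·√(2π)))·exp(−(3.04−1.3)²/(2·0.6²)) = 0.664904·exp(-4.20500) = 0.00992089
  p_C = (1/(0.4·√(2π)))·exp(−(3.04−1.7)²/(2·0.4²)) = 0.997356·exp(-5.61125) = 0.00364683
  p_D = (1/(0.3·√(2π)))·exp(−(3.04−6.3)²/(2·0.3²)) = 1.329808·exp(-59.04222) = 3.03443e-26
Unnormalised posteriors:
  π_A·p_A = 0.23 × 0.0139314 = 0.00320423
  π_B·p_B = 0.07 × 0.00992089 = 0.000694462
  π_C·p_C = 0.39 × 0.00364683 = 0.00142226
  π_D·p_D = 0.31 × 3.03443e-26 = 9.40674e-27
Sum: 0.00320423 + 0.000694462 + 0.00142226 + 9.40674e-27 = 0.00532095
P(Population A | x) ≈ 0.6022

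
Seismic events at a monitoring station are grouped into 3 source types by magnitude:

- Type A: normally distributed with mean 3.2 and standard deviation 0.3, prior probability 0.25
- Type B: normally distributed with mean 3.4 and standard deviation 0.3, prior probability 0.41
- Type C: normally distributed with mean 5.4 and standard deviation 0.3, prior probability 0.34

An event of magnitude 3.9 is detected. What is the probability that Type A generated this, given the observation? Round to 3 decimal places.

0.138

P(component k | x) = P(Z=k)·f_k(x) / marginal(x), where marginal(x) = Σ_j P(Z=j)·f_j(x).
Evaluate each component's likelihood at the observed value:
  p_A = (1/(0.3·√(2π)))·exp(−(3.9−3.2)²/(2·0.3²)) = 1.329808·exp(-2.72222) = 0.0874063
  p_B = (1/(0.3·√(2π)))·exp(−(3.9−3.4)²/(2·0.3²)) = 1.329808·exp(-1.38889) = 0.33159
  p_C = (1/(0.3·√(2π)))·exp(−(3.9−5.4)²/(2·0.3²)) = 1.329808·exp(-12.50000) = 4.95573e-06
Weight by the priors:
  P(Z=A)·p_A = 0.25 × 0.0874063 = 0.0218516
  P(Z=B)·p_B = 0.41 × 0.33159 = 0.135952
  P(Z=C)·p_C = 0.34 × 4.95573e-06 = 1.68495e-06
Evidence: 0.0218516 + 0.135952 + 1.68495e-06 = 0.157805
P(Type A | the observation) = 0.0218516 / 0.157805 ≈ 0.138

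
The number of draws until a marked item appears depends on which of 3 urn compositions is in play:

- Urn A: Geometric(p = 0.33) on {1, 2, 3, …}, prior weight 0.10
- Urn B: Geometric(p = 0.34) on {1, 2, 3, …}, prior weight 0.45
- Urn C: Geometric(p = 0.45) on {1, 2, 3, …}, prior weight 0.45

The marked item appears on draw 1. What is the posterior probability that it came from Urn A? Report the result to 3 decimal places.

0.085

Apply Bayes' rule: the posterior for each component is proportional to its prior times its likelihood at x.
Component likelihoods at x = 1:
  L_A = 0.33·(1−0.33)^0 = 0.33·1 = 0.33
  L_B = 0.34·(1−0.34)^0 = 0.34·1 = 0.34
  L_C = 0.45·(1−0.45)^0 = 0.45·1 = 0.45
Weight by the priors:
  P(Z=A)·L_A = 0.10 × 0.33 = 0.033
  P(Z=B)·L_B = 0.45 × 0.34 = 0.153
  P(Z=C)·L_C = 0.45 × 0.45 = 0.2025
Denominator: 0.033 + 0.153 + 0.2025 = 0.3885
P(Urn A | data) = 0.033 / 0.3885 ≈ 0.085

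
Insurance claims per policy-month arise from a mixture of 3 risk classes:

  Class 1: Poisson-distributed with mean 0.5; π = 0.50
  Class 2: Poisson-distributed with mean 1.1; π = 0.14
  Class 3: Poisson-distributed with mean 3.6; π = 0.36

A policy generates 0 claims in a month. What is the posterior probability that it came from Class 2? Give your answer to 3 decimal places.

Apply Bayes' rule: the posterior for each component is proportional to its prior times its likelihood at x.
Poisson probabilities:
  p_1 = 0.606531
  p_2 = 0.332871
  p_3 = 0.0273237
Prior × likelihood for each component:
  P(Z=1)·p_1 = 0.50 × 0.606531 = 0.303265
  P(Z=2)·p_2 = 0.14 × 0.332871 = 0.046602
  P(Z=3)·p_3 = 0.36 × 0.0273237 = 0.00983654
Marginal: 0.303265 + 0.046602 + 0.00983654 = 0.359704
P(Class 2 | the observation) = 0.046602 / 0.359704 ≈ 0.130

0.130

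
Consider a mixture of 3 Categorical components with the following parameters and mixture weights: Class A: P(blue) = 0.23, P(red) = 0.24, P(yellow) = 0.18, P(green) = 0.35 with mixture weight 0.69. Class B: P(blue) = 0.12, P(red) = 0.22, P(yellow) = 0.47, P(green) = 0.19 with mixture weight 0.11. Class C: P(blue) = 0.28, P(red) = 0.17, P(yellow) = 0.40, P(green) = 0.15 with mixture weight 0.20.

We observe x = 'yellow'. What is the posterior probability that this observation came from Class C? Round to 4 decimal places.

0.3126

By Bayes' theorem, P(k | x) = P(Z=k) f_k(x) / Σ_j P(Z=j) f_j(x).
Evaluate each component's likelihood at the observed value:
  f_A = 0.18
  f_B = 0.47
  f_C = 0.4
Prior × likelihood for each component:
  P(Z=A)·f_A = 0.69 × 0.18 = 0.1242
  P(Z=B)·f_B = 0.11 × 0.47 = 0.0517
  P(Z=C)·f_C = 0.20 × 0.4 = 0.08
Marginal: 0.1242 + 0.0517 + 0.08 = 0.2559
P(Class C | data) ≈ 0.3126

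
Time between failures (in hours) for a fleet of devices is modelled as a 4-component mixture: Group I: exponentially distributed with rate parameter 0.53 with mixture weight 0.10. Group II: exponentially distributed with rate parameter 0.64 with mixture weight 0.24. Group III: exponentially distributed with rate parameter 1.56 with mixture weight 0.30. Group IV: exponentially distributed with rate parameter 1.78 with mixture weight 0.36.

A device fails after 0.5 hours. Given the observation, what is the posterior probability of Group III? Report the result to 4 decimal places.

0.3406

By Bayes' theorem, P(k | x) = π_k f_k(x) / Σ_j π_j f_j(x).
Exponential densities:
  f_I = 0.53·e^(−0.53·0.5) = 0.53·e^(−0.2650) = 0.406619
  f_II = 0.64·e^(−0.64·0.5) = 0.64·e^(−0.3200) = 0.464735
  f_III = 1.56·e^(−1.56·0.5) = 1.56·e^(−0.7800) = 0.715113
  f_IV = 1.78·e^(−1.78·0.5) = 1.78·e^(−0.8900) = 0.730967
Prior × likelihood for each component:
  π_I·f_I = 0.10 × 0.406619 = 0.0406619
  π_II·f_II = 0.24 × 0.464735 = 0.111536
  π_III·f_III = 0.30 × 0.715113 = 0.214534
  π_IV·f_IV = 0.36 × 0.730967 = 0.263148
Evidence: 0.0406619 + 0.111536 + 0.214534 + 0.263148 = 0.629881
So the posterior for Group III is 0.214534 / 0.629881 ≈ 0.3406.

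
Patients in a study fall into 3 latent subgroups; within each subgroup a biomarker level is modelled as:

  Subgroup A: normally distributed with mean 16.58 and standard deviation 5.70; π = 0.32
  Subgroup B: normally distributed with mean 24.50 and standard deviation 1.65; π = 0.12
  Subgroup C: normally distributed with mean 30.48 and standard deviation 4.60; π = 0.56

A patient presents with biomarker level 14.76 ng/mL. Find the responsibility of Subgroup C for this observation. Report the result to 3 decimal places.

0.007

By Bayes' theorem, P(k | x) = P(Z=k) f_k(x) / Σ_j P(Z=j) f_j(x).
Component likelihoods at x = 14.76 ng/mL:
  p_A = (1/(5.70·√(2π)))·exp(−(14.76−16.58)²/(2·5.70²)) = 0.069990·exp(-0.05098) = 0.0665115
  p_B = (1/(1.65·√(2π)))·exp(−(14.76−24.50)²/(2·1.65²)) = 0.241783·exp(-17.42288) = 6.55789e-09
  p_C = (1/(4.60·√(2π)))·exp(−(14.76−30.48)²/(2·4.60²)) = 0.086727·exp(-5.83928) = 0.000252455
Multiply by the mixture weights:
  P(Z=A)·p_A = 0.32 × 0.0665115 = 0.0212837
  P(Z=B)·p_B = 0.12 × 6.55789e-09 = 7.86947e-10
  P(Z=C)·p_C = 0.56 × 0.000252455 = 0.000141375
Denominator: 0.0212837 + 7.86947e-10 + 0.000141375 = 0.0214251
Responsibility of Subgroup C: 0.000141375 / 0.0214251 ≈ 0.007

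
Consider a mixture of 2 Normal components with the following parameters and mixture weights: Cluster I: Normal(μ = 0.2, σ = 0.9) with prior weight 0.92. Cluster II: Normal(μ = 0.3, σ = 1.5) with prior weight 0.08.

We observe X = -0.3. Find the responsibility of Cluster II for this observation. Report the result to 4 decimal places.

P(component k | x) = π_k·f_k(x) / marginal(x), where marginal(x) = Σ_j π_j·f_j(x).
Normal densities:
  f_I = 0.37988
  f_II = 0.245513
Unnormalised posteriors:
  π_I·f_I = 0.92 × 0.37988 = 0.34949
  π_II·f_II = 0.08 × 0.245513 = 0.0196411
Sum: 0.34949 + 0.0196411 = 0.369131
So the posterior for Cluster II is 0.0196411 / 0.369131 ≈ 0.0532.

0.0532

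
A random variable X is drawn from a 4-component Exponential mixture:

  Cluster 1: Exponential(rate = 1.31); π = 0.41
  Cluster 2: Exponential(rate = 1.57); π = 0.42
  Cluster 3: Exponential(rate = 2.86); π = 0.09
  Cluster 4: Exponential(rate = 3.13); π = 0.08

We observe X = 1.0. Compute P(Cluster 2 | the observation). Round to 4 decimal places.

0.4457

By Bayes' theorem, P(k | x) = π_k f_k(x) / Σ_j π_j f_j(x).
Exponential densities:
  L_1 = 0.353464
  L_2 = 0.326631
  L_3 = 0.163789
  L_4 = 0.136837
Multiply by the mixture weights:
  π_1·L_1 = 0.41 × 0.353464 = 0.14492
  π_2·L_2 = 0.42 × 0.326631 = 0.137185
  π_3·L_3 = 0.09 × 0.163789 = 0.014741
  π_4·L_4 = 0.08 × 0.136837 = 0.0109469
Sum: 0.14492 + 0.137185 + 0.014741 + 0.0109469 = 0.307793
P(Cluster 2 | data) ≈ 0.4457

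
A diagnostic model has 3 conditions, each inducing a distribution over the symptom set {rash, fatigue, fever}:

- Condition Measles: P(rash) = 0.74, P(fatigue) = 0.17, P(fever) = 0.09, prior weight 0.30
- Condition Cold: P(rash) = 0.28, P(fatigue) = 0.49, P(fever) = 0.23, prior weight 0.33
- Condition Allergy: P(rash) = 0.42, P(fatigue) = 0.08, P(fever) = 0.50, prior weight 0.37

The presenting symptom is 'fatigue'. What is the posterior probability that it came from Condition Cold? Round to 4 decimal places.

Apply Bayes' rule: the posterior for each component is proportional to its prior times its likelihood at x.
Evaluate each component's likelihood at the observed value:
  f_Measles = P(fatigue | comp) = 0.17
  f_Cold = P(fatigue | comp) = 0.49
  f_Allergy = P(fatigue | comp) = 0.08
Unnormalised posteriors:
  π_Measles·f_Measles = 0.30 × 0.17 = 0.051
  π_Cold·f_Cold = 0.33 × 0.49 = 0.1617
  π_Allergy·f_Allergy = 0.37 × 0.08 = 0.0296
Normaliser: 0.051 + 0.1617 + 0.0296 = 0.2423
P(Condition Cold | x) ≈ 0.6674

0.6674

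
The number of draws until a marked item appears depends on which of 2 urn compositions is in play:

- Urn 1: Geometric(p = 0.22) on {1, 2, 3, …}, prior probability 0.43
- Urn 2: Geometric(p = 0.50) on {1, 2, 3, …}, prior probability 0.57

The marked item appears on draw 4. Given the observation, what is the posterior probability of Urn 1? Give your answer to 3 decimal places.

By Bayes' theorem, P(k | x) = P(Z=k) f_k(x) / Σ_j P(Z=j) f_j(x).
Geometric probabilities:
  f_1 = 0.22·(1−0.22)^3 = 0.22·0.474552 = 0.104401
  f_2 = 0.50·(1−0.50)^3 = 0.50·0.125 = 0.0625
Weight by the priors:
  P(Z=1)·f_1 = 0.43 × 0.104401 = 0.0448926
  P(Z=2)·f_2 = 0.57 × 0.0625 = 0.035625
Evidence: 0.0448926 + 0.035625 = 0.0805176
P(Urn 1 | x) = 0.0448926 / 0.0805176 ≈ 0.558

0.558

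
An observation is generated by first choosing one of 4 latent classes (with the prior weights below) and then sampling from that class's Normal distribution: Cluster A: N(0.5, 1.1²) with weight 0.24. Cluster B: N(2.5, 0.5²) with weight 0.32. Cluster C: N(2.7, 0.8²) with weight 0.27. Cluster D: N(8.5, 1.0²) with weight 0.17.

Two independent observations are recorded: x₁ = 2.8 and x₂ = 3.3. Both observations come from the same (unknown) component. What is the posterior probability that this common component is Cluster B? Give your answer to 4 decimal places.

0.4841

By Bayes' theorem, P(k | x) = π_k f_k(x) / Σ_j π_j f_j(x).
Since both observations come from the same component, the likelihood for component k is f_k(x₁)·f_k(x₂).
  L_A = [0.0407541] × [0.0142085] = 0.000579053
  L_B = [0.666449] × [0.221842] = 0.147846
  L_C = [0.494797] × [0.376422] = 0.186252
  L_D = [3.51396e-08] × [5.36104e-07] = 1.88384e-14
Unnormalised posteriors:
  π_A·L_A = 0.24 × 0.000579053 = 0.000138973
  π_B·L_B = 0.32 × 0.147846 = 0.0473108
  π_C·L_C = 0.27 × 0.186252 = 0.0502882
  π_D·L_D = 0.17 × 1.88384e-14 = 3.20253e-15
Marginal: 0.000138973 + 0.0473108 + 0.0502882 + 3.20253e-15 = 0.0977379
P(Cluster B | x₁, x₂) = 0.0473108 / 0.0977379 ≈ 0.4841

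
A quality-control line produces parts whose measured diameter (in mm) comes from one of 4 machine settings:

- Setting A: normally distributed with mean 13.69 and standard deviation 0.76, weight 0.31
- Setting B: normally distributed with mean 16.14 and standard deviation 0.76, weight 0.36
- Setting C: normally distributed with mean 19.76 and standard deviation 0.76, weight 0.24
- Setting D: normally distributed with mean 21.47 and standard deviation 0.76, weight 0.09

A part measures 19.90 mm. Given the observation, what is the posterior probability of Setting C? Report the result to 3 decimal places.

Posterior ∝ prior × likelihood, so P(k | x) ∝ w_k f_k(x); normalise over all components.
Normal densities:
  p_A = (1/(0.76·√(2π)))·exp(−(19.90−13.69)²/(2·0.76²)) = 0.524924·exp(-33.38305) = 1.66733e-15
  p_B = (1/(0.76·√(2π)))·exp(−(19.90−16.14)²/(2·0.76²)) = 0.524924·exp(-12.23823) = 2.54157e-06
  p_C = (1/(0.76·√(2π)))·exp(−(19.90−19.76)²/(2·0.76²)) = 0.524924·exp(-0.01697) = 0.516093
  p_D = (1/(0.76·√(2π)))·exp(−(19.90−21.47)²/(2·0.76²)) = 0.524924·exp(-2.13374) = 0.0621475
Prior × likelihood for each component:
  w_A·p_A = 0.31 × 1.66733e-15 = 5.16873e-16
  w_B·p_B = 0.36 × 2.54157e-06 = 9.14965e-07
  w_C·p_C = 0.24 × 0.516093 = 0.123862
  w_D·p_D = 0.09 × 0.0621475 = 0.00559327
Normaliser: 5.16873e-16 + 9.14965e-07 + 0.123862 + 0.00559327 = 0.129456
P(Setting C | x) ≈ 0.957

0.957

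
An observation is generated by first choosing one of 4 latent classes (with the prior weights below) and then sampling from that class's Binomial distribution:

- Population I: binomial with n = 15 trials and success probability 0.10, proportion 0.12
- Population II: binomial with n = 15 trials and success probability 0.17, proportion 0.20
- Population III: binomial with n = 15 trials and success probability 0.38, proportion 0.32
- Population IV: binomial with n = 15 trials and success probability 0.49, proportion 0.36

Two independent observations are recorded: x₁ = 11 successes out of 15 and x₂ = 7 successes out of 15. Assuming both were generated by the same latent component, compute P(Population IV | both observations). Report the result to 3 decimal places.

0.913

By Bayes' theorem, P(k | x) = P(Z=k) f_k(x) / Σ_j P(Z=j) f_j(x).
Since both observations come from the same component, the likelihood for component k is f_k(x₁)·f_k(x₂).
  p_I = [C(15,11)·0.10^11·0.90^4 = 1365·1e-11·0.6561 = 8.95577e-09] × [0.000277006] = 2.4808e-12
  p_II = [C(15,11)·0.17^11·0.83^4 = 1365·3.42719e-09·0.474583 = 2.22015e-06] × [0.00594724] = 1.32038e-08
  p_III = [C(15,11)·0.38^11·0.62^4 = 1365·2.38572e-05·0.147763 = 0.00481193] × [0.160756] = 0.000773546
  p_IV = [C(15,11)·0.49^11·0.51^4 = 1365·0.000390982·0.067652 = 0.0361052] × [0.199748] = 0.00721195
Unnormalised posteriors:
  P(Z=I)·p_I = 0.12 × 2.4808e-12 = 2.97696e-13
  P(Z=II)·p_II = 0.20 × 1.32038e-08 = 2.64076e-09
  P(Z=III)·p_III = 0.32 × 0.000773546 = 0.000247535
  P(Z=IV)·p_IV = 0.36 × 0.00721195 = 0.0025963
Sum: 2.97696e-13 + 2.64076e-09 + 0.000247535 + 0.0025963 = 0.00284384
P(Population IV | x) ≈ 0.913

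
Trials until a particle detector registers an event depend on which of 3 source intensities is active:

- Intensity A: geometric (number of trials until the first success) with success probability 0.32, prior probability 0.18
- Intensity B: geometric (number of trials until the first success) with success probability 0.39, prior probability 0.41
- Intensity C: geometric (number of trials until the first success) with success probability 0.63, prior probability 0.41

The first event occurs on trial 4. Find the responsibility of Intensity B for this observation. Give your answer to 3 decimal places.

0.538

The responsibility of component k is π_k f_k(x) divided by Σ_j π_j f_j(x).
Geometric probabilities:
  f_A = 0.100618
  f_B = 0.0885226
  f_C = 0.0319114
Multiply by the mixture weights:
  π_A·f_A = 0.18 × 0.100618 = 0.0181113
  π_B·f_B = 0.41 × 0.0885226 = 0.0362943
  π_C·f_C = 0.41 × 0.0319114 = 0.0130837
Evidence: 0.0181113 + 0.0362943 + 0.0130837 = 0.0674892
Responsibility of Intensity B: 0.0362943 / 0.0674892 ≈ 0.538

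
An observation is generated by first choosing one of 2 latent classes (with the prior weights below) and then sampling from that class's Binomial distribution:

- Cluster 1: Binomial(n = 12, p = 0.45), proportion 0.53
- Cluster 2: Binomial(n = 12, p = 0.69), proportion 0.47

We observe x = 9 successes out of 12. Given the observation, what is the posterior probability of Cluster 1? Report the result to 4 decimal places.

The responsibility of component k is π_k f_k(x) divided by Σ_j π_j f_j(x).
Binomial probabilities:
  p_1 = 0.0276964
  p_2 = 0.232354
Unnormalised posteriors:
  π_1·p_1 = 0.53 × 0.0276964 = 0.0146791
  π_2·p_2 = 0.47 × 0.232354 = 0.109206
Marginal: 0.0146791 + 0.109206 = 0.123885
P(Cluster 1 | x) ≈ 0.1185

0.1185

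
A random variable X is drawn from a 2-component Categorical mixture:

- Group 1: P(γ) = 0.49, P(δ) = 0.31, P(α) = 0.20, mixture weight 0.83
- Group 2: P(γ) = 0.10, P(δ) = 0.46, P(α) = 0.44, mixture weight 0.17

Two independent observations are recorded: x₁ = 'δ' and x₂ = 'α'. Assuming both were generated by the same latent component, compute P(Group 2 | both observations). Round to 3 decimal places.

Posterior ∝ prior × likelihood, so P(k | x) ∝ P(Z=k) f_k(x); normalise over all components.
Since both observations come from the same component, the likelihood for component k is f_k(x₁)·f_k(x₂).
  f_1 = [0.31] × [0.2] = 0.062
  f_2 = [0.46] × [0.44] = 0.2024
Unnormalised posteriors:
  P(Z=1)·f_1 = 0.83 × 0.062 = 0.05146
  P(Z=2)·f_2 = 0.17 × 0.2024 = 0.034408
Evidence: 0.05146 + 0.034408 = 0.085868
Responsibility of Group 2: 0.034408 / 0.085868 ≈ 0.401

0.401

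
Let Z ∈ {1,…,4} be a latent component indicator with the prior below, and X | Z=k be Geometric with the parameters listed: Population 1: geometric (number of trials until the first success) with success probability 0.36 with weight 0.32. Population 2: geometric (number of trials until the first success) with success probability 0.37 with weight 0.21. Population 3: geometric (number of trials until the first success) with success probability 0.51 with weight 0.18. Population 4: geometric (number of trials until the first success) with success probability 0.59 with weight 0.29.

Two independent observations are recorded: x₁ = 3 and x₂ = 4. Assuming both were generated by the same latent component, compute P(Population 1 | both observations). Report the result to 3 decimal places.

0.454

Apply Bayes' rule: the posterior for each component is proportional to its prior times its likelihood at x.
Since both observations come from the same component, the likelihood for component k is f_k(x₁)·f_k(x₂).
  f_1 = [0.147456] × [0.0943718] = 0.0139157
  f_2 = [0.146853] × [0.0925174] = 0.0135865
  f_3 = [0.122451] × [0.060001] = 0.00734718
  f_4 = [0.099179] × [0.0406634] = 0.00403295
Prior × likelihood for each component:
  π_1·f_1 = 0.32 × 0.0139157 = 0.00445302
  π_2·f_2 = 0.21 × 0.0135865 = 0.00285316
  π_3·f_3 = 0.18 × 0.00734718 = 0.00132249
  π_4·f_4 = 0.29 × 0.00403295 = 0.00116956
Normaliser: 0.00445302 + 0.00285316 + 0.00132249 + 0.00116956 = 0.00979823
P(Population 1 | x) ≈ 0.454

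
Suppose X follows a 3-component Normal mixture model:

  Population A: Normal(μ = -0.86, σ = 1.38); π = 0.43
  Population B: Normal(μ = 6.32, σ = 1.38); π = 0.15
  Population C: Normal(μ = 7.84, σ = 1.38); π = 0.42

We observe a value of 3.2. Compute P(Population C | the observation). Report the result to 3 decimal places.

0.078

Posterior ∝ prior × likelihood, so P(k | x) ∝ w_k f_k(x); normalise over all components.
Component likelihoods at x = 3.2:
  p_A = 0.0038151
  p_B = 0.0224428
  p_C = 0.00101424
Multiply by the mixture weights:
  w_A·p_A = 0.43 × 0.0038151 = 0.00164049
  w_B·p_B = 0.15 × 0.0224428 = 0.00336641
  w_C·p_C = 0.42 × 0.00101424 = 0.000425981
Marginal: 0.00164049 + 0.00336641 + 0.000425981 = 0.00543288
So the posterior for Population C is 0.000425981 / 0.00543288 ≈ 0.078.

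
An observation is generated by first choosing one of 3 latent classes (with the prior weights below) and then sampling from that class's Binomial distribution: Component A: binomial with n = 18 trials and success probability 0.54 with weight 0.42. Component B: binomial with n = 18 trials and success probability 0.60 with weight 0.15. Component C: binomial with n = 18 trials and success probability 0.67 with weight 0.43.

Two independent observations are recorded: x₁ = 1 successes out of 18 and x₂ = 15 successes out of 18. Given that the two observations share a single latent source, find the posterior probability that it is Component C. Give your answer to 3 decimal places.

0.036

P(component k | x) = π_k·f_k(x) / marginal(x), where marginal(x) = Σ_j π_j·f_j(x).
Since both observations come from the same component, the likelihood for component k is f_k(x₁)·f_k(x₂).
  p_A = [1.79701e-05] × [0.007689] = 1.38172e-07
  p_B = [1.85543e-06] × [0.0245549] = 4.55599e-08
  p_C = [7.87199e-08] × [0.0721696] = 5.68118e-09
Unnormalised posteriors:
  π_A·p_A = 0.42 × 1.38172e-07 = 5.80322e-08
  π_B·p_B = 0.15 × 4.55599e-08 = 6.83398e-09
  π_C·p_C = 0.43 × 5.68118e-09 = 2.44291e-09
Marginal: 5.80322e-08 + 6.83398e-09 + 2.44291e-09 = 6.7309e-08
Responsibility of Component C: 2.44291e-09 / 6.7309e-08 ≈ 0.036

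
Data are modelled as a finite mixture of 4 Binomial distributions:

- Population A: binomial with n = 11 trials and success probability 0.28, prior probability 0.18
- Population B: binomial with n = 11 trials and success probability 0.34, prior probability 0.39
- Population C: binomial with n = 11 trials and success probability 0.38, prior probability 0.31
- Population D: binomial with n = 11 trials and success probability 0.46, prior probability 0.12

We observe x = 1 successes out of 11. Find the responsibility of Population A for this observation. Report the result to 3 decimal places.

By Bayes' theorem, P(k | x) = π_k f_k(x) / Σ_j π_j f_j(x).
Binomial probabilities:
  p_A = C(11,1)·0.28^1·0.72^10 = 11·0.28·0.0374391 = 0.115312
  p_B = C(11,1)·0.34^1·0.66^10 = 11·0.34·0.0156834 = 0.0586558
  p_C = C(11,1)·0.38^1·0.62^10 = 11·0.38·0.00839299 = 0.0350827
  p_D = C(11,1)·0.46^1·0.54^10 = 11·0.46·0.00210833 = 0.0106681
Unnormalised posteriors:
  π_A·p_A = 0.18 × 0.115312 = 0.0207562
  π_B·p_B = 0.39 × 0.0586558 = 0.0228758
  π_C·p_C = 0.31 × 0.0350827 = 0.0108756
  π_D·p_D = 0.12 × 0.0106681 = 0.00128018
Normaliser: 0.0207562 + 0.0228758 + 0.0108756 + 0.00128018 = 0.0557878
Responsibility of Population A: 0.0207562 / 0.0557878 ≈ 0.372

0.372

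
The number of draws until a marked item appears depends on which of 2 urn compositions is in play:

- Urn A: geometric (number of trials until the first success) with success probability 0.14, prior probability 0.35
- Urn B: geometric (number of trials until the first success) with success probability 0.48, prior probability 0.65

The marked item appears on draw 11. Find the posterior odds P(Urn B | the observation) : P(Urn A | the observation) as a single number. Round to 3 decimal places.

Only the two components matter; the odds are (P(Z=i) f_i(x)) / (P(Z=j) f_j(x)).
Component likelihoods at x = 11:
  p_A = 0.14·(1−0.14)^10 = 0.14·0.221302 = 0.0309822
  p_B = 0.48·(1−0.48)^10 = 0.48·0.00144555 = 0.000693865
Posterior odds = (P(Z=B)·p_B) / (P(Z=A)·p_A) = (0.65·0.000693865) / (0.35·0.0309822) = 0.000451012 / 0.0108438 ≈ 0.042

0.042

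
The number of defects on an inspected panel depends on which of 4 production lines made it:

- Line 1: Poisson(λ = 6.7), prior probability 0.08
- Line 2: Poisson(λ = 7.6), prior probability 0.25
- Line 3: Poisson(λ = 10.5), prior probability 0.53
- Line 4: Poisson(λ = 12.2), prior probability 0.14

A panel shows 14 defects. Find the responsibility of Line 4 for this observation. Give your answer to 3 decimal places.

The responsibility of component k is w_k f_k(x) divided by Σ_j w_j f_j(x).
Poisson probabilities:
  p_1 = 0.0051864
  p_2 = 0.0123124
  p_3 = 0.0625388
  p_4 = 0.0933763
Prior × likelihood for each component:
  w_1·p_1 = 0.08 × 0.0051864 = 0.000414912
  w_2·p_2 = 0.25 × 0.0123124 = 0.00307811
  w_3·p_3 = 0.53 × 0.0625388 = 0.0331456
  w_4·p_4 = 0.14 × 0.0933763 = 0.0130727
Denominator: 0.000414912 + 0.00307811 + 0.0331456 + 0.0130727 = 0.0497113
P(Line 4 | x) ≈ 0.263

0.263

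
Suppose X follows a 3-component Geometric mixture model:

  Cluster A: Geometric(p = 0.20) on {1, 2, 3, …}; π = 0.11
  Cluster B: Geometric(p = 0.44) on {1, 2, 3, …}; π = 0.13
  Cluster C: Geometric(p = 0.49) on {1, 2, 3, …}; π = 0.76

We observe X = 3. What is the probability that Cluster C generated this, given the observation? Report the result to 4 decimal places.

Apply Bayes' rule: the posterior for each component is proportional to its prior times its likelihood at x.
Component likelihoods at x = 3:
  p_A = 0.128
  p_B = 0.137984
  p_C = 0.127449
Multiply by the mixture weights:
  π_A·p_A = 0.11 × 0.128 = 0.01408
  π_B·p_B = 0.13 × 0.137984 = 0.0179379
  π_C·p_C = 0.76 × 0.127449 = 0.0968612
Normaliser: 0.01408 + 0.0179379 + 0.0968612 = 0.128879
P(Cluster C | data) ≈ 0.7516

0.7516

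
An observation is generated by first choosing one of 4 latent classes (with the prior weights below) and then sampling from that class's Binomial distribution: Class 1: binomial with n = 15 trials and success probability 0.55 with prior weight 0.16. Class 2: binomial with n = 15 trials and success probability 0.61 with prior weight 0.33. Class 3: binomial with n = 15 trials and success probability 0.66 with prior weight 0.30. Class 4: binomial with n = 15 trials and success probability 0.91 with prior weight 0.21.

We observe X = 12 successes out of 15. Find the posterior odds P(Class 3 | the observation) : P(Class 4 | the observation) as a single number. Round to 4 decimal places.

Posterior odds = (w_i f_i(x)) / (w_j f_j(x)); the normalising sum cancels.
Component likelihoods at x = 12 successes out of 15:
  L_1 = 0.0317688
  L_2 = 0.0716413
  L_3 = 0.122173
  L_4 = 0.106964
Posterior odds = (w_3·L_3) / (w_4·L_4) = (0.30·0.122173) / (0.21·0.106964) = 0.0366519 / 0.0224623 ≈ 1.6317

1.6317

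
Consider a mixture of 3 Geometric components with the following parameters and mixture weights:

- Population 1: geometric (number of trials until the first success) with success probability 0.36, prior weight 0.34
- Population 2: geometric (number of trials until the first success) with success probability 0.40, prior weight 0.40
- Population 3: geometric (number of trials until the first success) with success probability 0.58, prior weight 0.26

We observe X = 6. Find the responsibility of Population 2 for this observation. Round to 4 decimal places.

The responsibility of component k is π_k f_k(x) divided by Σ_j π_j f_j(x).
Evaluate each component's likelihood at the observed value:
  p_1 = 0.0386547
  p_2 = 0.031104
  p_3 = 0.00758009
Prior × likelihood for each component:
  π_1·p_1 = 0.34 × 0.0386547 = 0.0131426
  π_2·p_2 = 0.40 × 0.031104 = 0.0124416
  π_3·p_3 = 0.26 × 0.00758009 = 0.00197082
Denominator: 0.0131426 + 0.0124416 + 0.00197082 = 0.027555
P(Population 2 | x) = 0.0124416 / 0.027555 ≈ 0.4515

0.4515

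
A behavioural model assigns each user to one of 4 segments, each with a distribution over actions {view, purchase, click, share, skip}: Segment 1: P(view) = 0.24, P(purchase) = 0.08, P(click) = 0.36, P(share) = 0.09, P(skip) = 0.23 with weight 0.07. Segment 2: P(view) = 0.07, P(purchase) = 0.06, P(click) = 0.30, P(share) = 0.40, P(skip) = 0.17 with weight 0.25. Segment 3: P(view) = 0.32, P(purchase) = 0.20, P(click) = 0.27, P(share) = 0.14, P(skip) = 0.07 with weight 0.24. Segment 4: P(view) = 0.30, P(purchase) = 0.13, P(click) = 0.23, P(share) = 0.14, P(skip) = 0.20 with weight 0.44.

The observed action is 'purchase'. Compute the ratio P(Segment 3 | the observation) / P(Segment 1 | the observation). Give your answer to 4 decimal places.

The posterior odds equal the prior odds times the likelihood ratio: (π_i/π_j)·(f_i(x)/f_j(x)).
Component likelihoods at x = 'purchase':
  p_1 = P(purchase | comp) = 0.08
  p_2 = P(purchase | comp) = 0.06
  p_3 = P(purchase | comp) = 0.20
  p_4 = P(purchase | comp) = 0.13
Odds = (0.24/0.07) × (0.2/0.08) = 3.42857 × 2.5 ≈ 8.5714

8.5714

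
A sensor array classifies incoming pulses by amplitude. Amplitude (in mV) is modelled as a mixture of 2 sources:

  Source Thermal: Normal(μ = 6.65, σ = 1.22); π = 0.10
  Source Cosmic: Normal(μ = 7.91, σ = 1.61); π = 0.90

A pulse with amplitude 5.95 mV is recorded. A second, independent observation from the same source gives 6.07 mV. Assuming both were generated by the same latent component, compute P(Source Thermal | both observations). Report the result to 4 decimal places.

By Bayes' theorem, P(k | x) = π_k f_k(x) / Σ_j π_j f_j(x).
Since both observations come from the same component, the likelihood for component k is f_k(x₁)·f_k(x₂).
  p_Thermal = [(1/(1.22·√(2π)))·exp(−(5.95−6.65)²/(2·1.22²)) = 0.327002·exp(-0.16461) = 0.277372] × [0.29206] = 0.0810092
  p_Cosmic = [(1/(1.61·√(2π)))·exp(−(5.95−7.91)²/(2·1.61²)) = 0.247790·exp(-0.74102) = 0.118104] × [0.128962] = 0.0152309
Multiply by the mixture weights:
  π_Thermal·p_Thermal = 0.10 × 0.0810092 = 0.00810092
  π_Cosmic·p_Cosmic = 0.90 × 0.0152309 = 0.0137078
Sum: 0.00810092 + 0.0137078 = 0.0218088
So the posterior for Source Thermal is 0.00810092 / 0.0218088 ≈ 0.3715.

0.3715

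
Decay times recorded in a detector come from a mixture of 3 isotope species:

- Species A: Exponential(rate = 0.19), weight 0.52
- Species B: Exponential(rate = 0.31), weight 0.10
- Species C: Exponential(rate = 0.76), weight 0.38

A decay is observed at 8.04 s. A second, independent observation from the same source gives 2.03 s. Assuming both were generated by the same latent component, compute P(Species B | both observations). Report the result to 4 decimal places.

The responsibility of component k is P(Z=k) f_k(x) divided by Σ_j P(Z=j) f_j(x).
Since both observations come from the same component, the likelihood for component k is f_k(x₁)·f_k(x₂).
  L_A = [0.0412406] × [0.129195] = 0.00532809
  L_B = [0.0256405] × [0.165219] = 0.0042363
  L_C = [0.00168694] × [0.162474] = 0.000274085
Multiply by the mixture weights:
  P(Z=A)·L_A = 0.52 × 0.00532809 = 0.00277061
  P(Z=B)·L_B = 0.10 × 0.0042363 = 0.00042363
  P(Z=C)·L_C = 0.38 × 0.000274085 = 0.000104152
Denominator: 0.00277061 + 0.00042363 + 0.000104152 = 0.00329839
So the posterior for Species B is 0.00042363 / 0.00329839 ≈ 0.1284.

0.1284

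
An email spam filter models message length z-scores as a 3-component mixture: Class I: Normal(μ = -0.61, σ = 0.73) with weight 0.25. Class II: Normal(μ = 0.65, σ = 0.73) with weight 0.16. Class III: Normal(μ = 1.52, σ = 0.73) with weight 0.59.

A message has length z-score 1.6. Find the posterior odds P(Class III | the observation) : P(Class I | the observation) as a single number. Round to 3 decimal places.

229.344

Posterior odds = (π_i f_i(x)) / (π_j f_j(x)); the normalising sum cancels.
Evaluate each component's likelihood at the observed value:
  p_I = 0.00558989
  p_II = 0.234334
  p_III = 0.543224
Posterior odds = (π_III·p_III) / (π_I·p_I) = (0.59·0.543224) / (0.25·0.00558989) = 0.320502 / 0.00139747 ≈ 229.344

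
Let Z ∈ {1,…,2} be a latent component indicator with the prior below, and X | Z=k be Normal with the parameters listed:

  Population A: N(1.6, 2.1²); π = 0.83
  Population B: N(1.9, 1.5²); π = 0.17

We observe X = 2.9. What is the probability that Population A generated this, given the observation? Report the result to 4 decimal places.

0.7824

Apply Bayes' rule: the posterior for each component is proportional to its prior times its likelihood at x.
Normal densities:
  f_A = (1/(2.1·√(2π)))·exp(−(2.9−1.6)²/(2·2.1²)) = 0.189973·exp(-0.19161) = 0.156847
  f_B = (1/(1.5·√(2π)))·exp(−(2.9−1.9)²/(2·1.5²)) = 0.265962·exp(-0.22222) = 0.212965
Multiply by the mixture weights:
  π_A·f_A = 0.83 × 0.156847 = 0.130183
  π_B·f_B = 0.17 × 0.212965 = 0.0362041
Evidence: 0.130183 + 0.0362041 = 0.166387
P(Population A | data) ≈ 0.7824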